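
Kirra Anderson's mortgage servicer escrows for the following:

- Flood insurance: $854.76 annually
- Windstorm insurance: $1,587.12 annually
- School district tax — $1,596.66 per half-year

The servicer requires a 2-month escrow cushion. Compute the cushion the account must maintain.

Flood insurance — $854.76/yr
Windstorm insurance — $1,587.12/yr
School district tax — $1,596.66 × 2 = $3,193.32/yr
Annual escrow total = $854.76 + $1,587.12 + $3,193.32 = $5,635.20
Base monthly escrow = $5,635.20 / 12 = $469.60
Cushion = 2 × $469.60 = $939.20

$939.20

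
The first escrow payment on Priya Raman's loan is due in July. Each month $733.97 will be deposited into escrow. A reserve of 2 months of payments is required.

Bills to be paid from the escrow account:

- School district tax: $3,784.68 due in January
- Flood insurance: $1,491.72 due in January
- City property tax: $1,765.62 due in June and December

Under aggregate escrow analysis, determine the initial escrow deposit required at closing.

Cushion = 2 × $733.97 = $1,467.94
Trial balance (start $0, +$733.97 each month, − disbursements):
  Jul: +$733.97 → $733.97
  Aug: +$733.97 → $1,467.94
  Sep: +$733.97 → $2,201.91
  Oct: +$733.97 → $2,935.88
  Nov: +$733.97 → $3,669.85
  Dec: +$733.97 − $1,765.62 → $2,638.20
  Jan: +$733.97 − $5,276.40 → -$1,904.23
  Feb: +$733.97 → -$1,170.26
  Mar: +$733.97 → -$436.29
  Apr: +$733.97 → $297.68
  May: +$733.97 → $1,031.65
  Jun: +$733.97 − $1,765.62 → $0.00
Lowest trial balance = -$1,904.23 (Jan)
Initial deposit = cushion − low point = $1,467.94 − (-$1,904.23) = $3,372.17

$3,372.17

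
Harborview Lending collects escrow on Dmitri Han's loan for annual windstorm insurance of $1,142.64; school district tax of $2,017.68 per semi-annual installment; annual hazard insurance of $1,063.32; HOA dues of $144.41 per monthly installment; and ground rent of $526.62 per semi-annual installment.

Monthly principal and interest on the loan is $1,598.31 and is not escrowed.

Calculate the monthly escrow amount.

$752.29

Windstorm insurance: $1,142.64/yr
School district tax: $2,017.68 × 2 = $4,035.36/yr
Hazard insurance: $1,063.32/yr
HOA dues: $144.41 × 12 = $1,732.92/yr
Ground rent: $526.62 × 2 = $1,053.24/yr
Combined annual = $9,027.48
Per month = $9,027.48 ÷ 12 = $752.29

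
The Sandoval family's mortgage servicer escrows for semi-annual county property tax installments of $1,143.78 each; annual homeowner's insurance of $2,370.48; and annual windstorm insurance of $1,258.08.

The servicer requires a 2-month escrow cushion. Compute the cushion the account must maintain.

County property tax — $1,143.78 × 2 = $2,287.56/yr
Homeowner's insurance — $2,370.48/yr
Windstorm insurance — $1,258.08/yr
Total per year = $5,916.12
Base monthly escrow = $5,916.12 ÷ 12 = $493.01
Reserve = 2 × $493.01 = $986.02

$986.02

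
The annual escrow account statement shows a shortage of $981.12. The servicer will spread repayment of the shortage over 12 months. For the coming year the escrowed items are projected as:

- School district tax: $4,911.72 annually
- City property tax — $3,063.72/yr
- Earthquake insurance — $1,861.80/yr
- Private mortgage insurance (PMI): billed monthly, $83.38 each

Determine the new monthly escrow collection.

$984.91

School district tax = $4,911.72 annually
City property tax = $3,063.72 annually
Earthquake insurance = $1,861.80 annually
Private mortgage insurance (PMI) = $83.38 × 12 = $1,000.56 annually
Yearly total = $4,911.72 + $3,063.72 + $1,861.80 + $1,000.56 = $10,837.80
Base monthly escrow = $10,837.80 ÷ 12 = $903.15
Shortage per month = $981.12 ÷ 12 = $81.76
New monthly escrow = $903.15 + $81.76 = $984.91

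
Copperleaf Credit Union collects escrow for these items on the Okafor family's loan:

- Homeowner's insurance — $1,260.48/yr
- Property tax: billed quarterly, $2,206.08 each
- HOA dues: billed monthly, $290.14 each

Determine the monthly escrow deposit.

$1,130.54

Homeowner's insurance = $1,260.48/yr
Property tax = $2,206.08 × 4 = $8,824.32/yr
HOA dues = $290.14 × 12 = $3,481.68/yr
Annual escrow total = $13,566.48
Monthly = $13,566.48 / 12 = $1,130.54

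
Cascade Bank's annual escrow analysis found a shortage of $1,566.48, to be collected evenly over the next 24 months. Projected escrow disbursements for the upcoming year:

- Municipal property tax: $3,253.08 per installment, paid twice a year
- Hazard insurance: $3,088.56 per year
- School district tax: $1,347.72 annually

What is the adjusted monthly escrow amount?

$977.14

Municipal property tax = $3,253.08 × 2 = $6,506.16 annually
Hazard insurance = $3,088.56 annually
School district tax = $1,347.72 annually
Total annual escrow = $6,506.16 + $3,088.56 + $1,347.72 = $10,942.44
Base monthly escrow = $10,942.44 ÷ 12 = $911.87
Shortage per month = $1,566.48 / 24 = $65.27
Adjusted monthly = $911.87 + $65.27 = $977.14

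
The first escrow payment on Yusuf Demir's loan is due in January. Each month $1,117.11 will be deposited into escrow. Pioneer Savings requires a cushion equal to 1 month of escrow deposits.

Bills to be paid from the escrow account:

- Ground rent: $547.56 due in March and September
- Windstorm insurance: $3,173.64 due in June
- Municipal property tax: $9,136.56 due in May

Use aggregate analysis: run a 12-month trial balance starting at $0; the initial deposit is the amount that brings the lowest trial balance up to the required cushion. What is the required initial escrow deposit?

Cushion = 1 × $1,117.11 = $1,117.11
Trial balance (start $0, +$1,117.11 each month, − disbursements):
  Jan: +$1,117.11 → $1,117.11
  Feb: +$1,117.11 → $2,234.22
  Mar: +$1,117.11 − $547.56 → $2,803.77
  Apr: +$1,117.11 → $3,920.88
  May: +$1,117.11 − $9,136.56 → -$4,098.57
  Jun: +$1,117.11 − $3,173.64 → -$6,155.10
  Jul: +$1,117.11 → -$5,037.99
  Aug: +$1,117.11 → -$3,920.88
  Sep: +$1,117.11 − $547.56 → -$3,351.33
  Oct: +$1,117.11 → -$2,234.22
  Nov: +$1,117.11 → -$1,117.11
  Dec: +$1,117.11 → $0.00
Lowest trial balance = -$6,155.10 (Jun)
Initial deposit = cushion − low point = $1,117.11 − (-$6,155.10) = $7,272.21

$7,272.21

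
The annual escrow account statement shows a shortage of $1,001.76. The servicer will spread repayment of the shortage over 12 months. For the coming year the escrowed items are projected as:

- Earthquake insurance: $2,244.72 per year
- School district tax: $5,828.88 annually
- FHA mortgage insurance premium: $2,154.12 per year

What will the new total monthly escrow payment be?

Earthquake insurance: $2,244.72 annually
School district tax: $5,828.88 annually
FHA mortgage insurance premium: $2,154.12 annually
Yearly total = $2,244.72 + $5,828.88 + $2,154.12 = $10,227.72
Monthly escrow = $10,227.72 ÷ 12 = $852.31
Shortage spread = $1,001.76 / 12 = $83.48/mo
Adjusted monthly = $852.31 + $83.48 = $935.79

$935.79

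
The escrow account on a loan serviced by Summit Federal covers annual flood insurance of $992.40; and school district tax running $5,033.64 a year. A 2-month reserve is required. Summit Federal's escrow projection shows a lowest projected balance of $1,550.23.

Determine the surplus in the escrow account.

Flood insurance: $992.40 per year
School district tax: $5,033.64 per year
Total per year = $992.40 + $5,033.64 = $6,026.04
Per month = $6,026.04 ÷ 12 = $502.17
Required reserve = 2 × $502.17 = $1,004.34
Surplus = $1,550.23 − $1,004.34 = $545.89

$545.89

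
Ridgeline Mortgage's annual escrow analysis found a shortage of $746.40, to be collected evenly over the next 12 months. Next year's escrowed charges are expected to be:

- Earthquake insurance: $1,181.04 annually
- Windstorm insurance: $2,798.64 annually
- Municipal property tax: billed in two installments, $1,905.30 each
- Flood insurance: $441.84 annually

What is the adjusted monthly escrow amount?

$748.21

Earthquake insurance — $1,181.04 annually
Windstorm insurance — $2,798.64 annually
Municipal property tax — $1,905.30 × 2 = $3,810.60 annually
Flood insurance — $441.84 annually
Annual escrow total = $1,181.04 + $2,798.64 + $3,810.60 + $441.84 = $8,232.12
Monthly = $8,232.12 / 12 = $686.01
Shortage spread = $746.40 / 12 = $62.20/mo
New monthly escrow = $686.01 + $62.20 = $748.21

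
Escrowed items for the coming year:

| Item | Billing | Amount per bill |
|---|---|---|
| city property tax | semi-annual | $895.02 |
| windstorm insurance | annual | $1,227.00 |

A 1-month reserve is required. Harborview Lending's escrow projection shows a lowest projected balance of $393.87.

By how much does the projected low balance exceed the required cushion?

City property tax: $895.02 × 2 = $1,790.04 per year
Windstorm insurance: $1,227.00 per year
Yearly total = $3,017.04
Per month = $3,017.04 ÷ 12 = $251.42
Required reserve = 1 × $251.42 = $251.42
Surplus = $393.87 − $251.42 = $142.45

$142.45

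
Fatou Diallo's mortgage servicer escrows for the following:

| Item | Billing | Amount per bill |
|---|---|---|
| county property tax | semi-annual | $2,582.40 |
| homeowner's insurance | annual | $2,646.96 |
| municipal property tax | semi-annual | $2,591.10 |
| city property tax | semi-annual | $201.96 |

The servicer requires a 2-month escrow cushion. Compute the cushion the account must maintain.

County property tax: $2,582.40 × 2 = $5,164.80
Homeowner's insurance: $2,646.96
Municipal property tax: $2,591.10 × 2 = $5,182.20
City property tax: $201.96 × 2 = $403.92
Annual escrow total = $13,397.88
Monthly escrow = $13,397.88 ÷ 12 = $1,116.49
Cushion = 2 × $1,116.49 = $2,232.98

$2,232.98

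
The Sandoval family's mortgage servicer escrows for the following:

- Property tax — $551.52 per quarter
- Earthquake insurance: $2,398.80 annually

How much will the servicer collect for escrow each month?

$383.74

Property tax — $551.52 × 4 = $2,206.08 per year
Earthquake insurance — $2,398.80 per year
Total annual escrow = $2,206.08 + $2,398.80 = $4,604.88
Per month = $4,604.88 / 12 = $383.74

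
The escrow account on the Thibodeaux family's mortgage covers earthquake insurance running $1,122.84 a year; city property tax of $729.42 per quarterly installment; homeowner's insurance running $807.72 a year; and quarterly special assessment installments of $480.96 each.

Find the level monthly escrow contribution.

Earthquake insurance: $1,122.84/yr
City property tax: $729.42 × 4 = $2,917.68/yr
Homeowner's insurance: $807.72/yr
Special assessment: $480.96 × 4 = $1,923.84/yr
Combined annual = $1,122.84 + $2,917.68 + $807.72 + $1,923.84 = $6,772.08
Monthly = $6,772.08 ÷ 12 = $564.34

$564.34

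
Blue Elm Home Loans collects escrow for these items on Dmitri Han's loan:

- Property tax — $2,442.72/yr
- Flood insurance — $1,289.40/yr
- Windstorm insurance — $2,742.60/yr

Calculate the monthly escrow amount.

Property tax — $2,442.72 annually
Flood insurance — $1,289.40 annually
Windstorm insurance — $2,742.60 annually
Annual escrow total = $6,474.72
Monthly = $6,474.72 / 12 = $539.56

$539.56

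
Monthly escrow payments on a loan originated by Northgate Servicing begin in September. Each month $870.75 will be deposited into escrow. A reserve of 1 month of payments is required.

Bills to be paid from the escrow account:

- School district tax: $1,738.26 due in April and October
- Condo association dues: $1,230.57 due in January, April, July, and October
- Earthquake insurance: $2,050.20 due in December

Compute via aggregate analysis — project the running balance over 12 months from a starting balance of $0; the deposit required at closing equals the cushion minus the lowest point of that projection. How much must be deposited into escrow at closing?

$3,123.18

Cushion = 1 × $870.75 = $870.75
Trial balance (start $0, +$870.75 each month, − disbursements):
  Sep: +$870.75 → $870.75
  Oct: +$870.75 − $2,968.83 → -$1,227.33
  Nov: +$870.75 → -$356.58
  Dec: +$870.75 − $2,050.20 → -$1,536.03
  Jan: +$870.75 − $1,230.57 → -$1,895.85
  Feb: +$870.75 → -$1,025.10
  Mar: +$870.75 → -$154.35
  Apr: +$870.75 − $2,968.83 → -$2,252.43
  May: +$870.75 → -$1,381.68
  Jun: +$870.75 → -$510.93
  Jul: +$870.75 − $1,230.57 → -$870.75
  Aug: +$870.75 → $0.00
Lowest trial balance = -$2,252.43 (Apr)
Initial deposit = cushion − low point = $870.75 − (-$2,252.43) = $3,123.18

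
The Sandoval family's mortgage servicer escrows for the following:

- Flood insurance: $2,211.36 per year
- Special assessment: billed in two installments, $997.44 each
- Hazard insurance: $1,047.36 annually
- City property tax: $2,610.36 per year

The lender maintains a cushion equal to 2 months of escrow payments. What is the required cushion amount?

$1,310.66

Flood insurance: $2,211.36/yr
Special assessment: $997.44 × 2 = $1,994.88/yr
Hazard insurance: $1,047.36/yr
City property tax: $2,610.36/yr
Total annual escrow = $2,211.36 + $1,994.88 + $1,047.36 + $2,610.36 = $7,863.96
Per month = $7,863.96 ÷ 12 = $655.33
Required cushion = 2 × $655.33 = $1,310.66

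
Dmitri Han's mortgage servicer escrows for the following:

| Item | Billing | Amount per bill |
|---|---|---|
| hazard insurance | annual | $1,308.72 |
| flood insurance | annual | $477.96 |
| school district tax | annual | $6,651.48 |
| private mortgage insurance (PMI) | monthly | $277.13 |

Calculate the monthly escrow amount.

$980.31

Hazard insurance: $1,308.72
Flood insurance: $477.96
School district tax: $6,651.48
Private mortgage insurance (PMI): $277.13 × 12 = $3,325.56
Yearly total = $11,763.72
Monthly = $11,763.72 ÷ 12 = $980.31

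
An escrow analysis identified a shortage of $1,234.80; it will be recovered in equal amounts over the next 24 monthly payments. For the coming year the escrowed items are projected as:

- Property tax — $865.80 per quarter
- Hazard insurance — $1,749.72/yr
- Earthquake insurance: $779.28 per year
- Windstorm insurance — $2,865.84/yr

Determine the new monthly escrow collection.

$789.62

Property tax = $865.80 × 4 = $3,463.20 per year
Hazard insurance = $1,749.72 per year
Earthquake insurance = $779.28 per year
Windstorm insurance = $2,865.84 per year
Yearly total = $8,858.04
Monthly = $8,858.04 ÷ 12 = $738.17
Shortage per month = $1,234.80 / 24 = $51.45
New monthly escrow = $738.17 + $51.45 = $789.62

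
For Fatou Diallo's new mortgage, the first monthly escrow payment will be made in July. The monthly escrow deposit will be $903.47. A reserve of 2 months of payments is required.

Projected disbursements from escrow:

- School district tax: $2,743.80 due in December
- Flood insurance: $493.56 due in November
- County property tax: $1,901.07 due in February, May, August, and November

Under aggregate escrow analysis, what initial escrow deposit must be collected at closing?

$3,519.75

Cushion = 2 × $903.47 = $1,806.94
Trial balance (start $0, +$903.47 each month, − disbursements):
  Jul: +$903.47 → $903.47
  Aug: +$903.47 − $1,901.07 → -$94.13
  Sep: +$903.47 → $809.34
  Oct: +$903.47 → $1,712.81
  Nov: +$903.47 − $2,394.63 → $221.65
  Dec: +$903.47 − $2,743.80 → -$1,618.68
  Jan: +$903.47 → -$715.21
  Feb: +$903.47 − $1,901.07 → -$1,712.81
  Mar: +$903.47 → -$809.34
  Apr: +$903.47 → $94.13
  May: +$903.47 − $1,901.07 → -$903.47
  Jun: +$903.47 → $0.00
Lowest trial balance = -$1,712.81 (Feb)
Initial deposit = cushion − low point = $1,806.94 − (-$1,712.81) = $3,519.75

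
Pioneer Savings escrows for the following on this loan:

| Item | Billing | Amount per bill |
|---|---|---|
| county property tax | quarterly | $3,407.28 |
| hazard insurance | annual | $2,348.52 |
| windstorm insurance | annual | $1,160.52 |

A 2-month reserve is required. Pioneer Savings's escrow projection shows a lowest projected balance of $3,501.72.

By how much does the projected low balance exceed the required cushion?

$645.36

County property tax — $3,407.28 × 4 = $13,629.12/yr
Hazard insurance — $2,348.52/yr
Windstorm insurance — $1,160.52/yr
Combined annual = $17,138.16
Monthly escrow = $17,138.16 ÷ 12 = $1,428.18
Required cushion = 2 × $1,428.18 = $2,856.36
Excess over cushion: $3,501.72 − $2,856.36 = $645.36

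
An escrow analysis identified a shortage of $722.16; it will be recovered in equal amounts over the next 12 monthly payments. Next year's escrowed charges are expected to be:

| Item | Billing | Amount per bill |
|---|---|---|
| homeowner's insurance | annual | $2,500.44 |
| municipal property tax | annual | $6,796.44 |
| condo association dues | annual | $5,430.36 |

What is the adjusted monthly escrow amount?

$1,287.45

Homeowner's insurance = $2,500.44
Municipal property tax = $6,796.44
Condo association dues = $5,430.36
Combined annual = $14,727.24
Monthly = $14,727.24 / 12 = $1,227.27
Shortage spread = $722.16 / 12 = $60.18/mo
New monthly escrow = $1,227.27 + $60.18 = $1,287.45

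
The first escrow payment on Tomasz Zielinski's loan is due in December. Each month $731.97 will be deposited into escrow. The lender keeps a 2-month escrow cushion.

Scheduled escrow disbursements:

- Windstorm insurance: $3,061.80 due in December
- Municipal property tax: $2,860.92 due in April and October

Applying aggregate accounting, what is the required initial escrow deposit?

Cushion = 2 × $731.97 = $1,463.94
Trial balance (start $0, +$731.97 each month, − disbursements):
  Dec: +$731.97 − $3,061.80 → -$2,329.83
  Jan: +$731.97 → -$1,597.86
  Feb: +$731.97 → -$865.89
  Mar: +$731.97 → -$133.92
  Apr: +$731.97 − $2,860.92 → -$2,262.87
  May: +$731.97 → -$1,530.90
  Jun: +$731.97 → -$798.93
  Jul: +$731.97 → -$66.96
  Aug: +$731.97 → $665.01
  Sep: +$731.97 → $1,396.98
  Oct: +$731.97 − $2,860.92 → -$731.97
  Nov: +$731.97 → $0.00
Lowest trial balance = -$2,329.83 (Dec)
Initial deposit = cushion − low point = $1,463.94 − (-$2,329.83) = $3,793.77

$3,793.77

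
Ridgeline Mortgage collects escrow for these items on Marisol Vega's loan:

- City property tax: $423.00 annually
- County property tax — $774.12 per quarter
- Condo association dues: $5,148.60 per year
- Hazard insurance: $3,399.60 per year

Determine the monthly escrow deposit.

$1,005.64

City property tax: $423.00 per year
County property tax: $774.12 × 4 = $3,096.48 per year
Condo association dues: $5,148.60 per year
Hazard insurance: $3,399.60 per year
Yearly total = $423.00 + $3,096.48 + $5,148.60 + $3,399.60 = $12,067.68
Base monthly escrow = $12,067.68 / 12 = $1,005.64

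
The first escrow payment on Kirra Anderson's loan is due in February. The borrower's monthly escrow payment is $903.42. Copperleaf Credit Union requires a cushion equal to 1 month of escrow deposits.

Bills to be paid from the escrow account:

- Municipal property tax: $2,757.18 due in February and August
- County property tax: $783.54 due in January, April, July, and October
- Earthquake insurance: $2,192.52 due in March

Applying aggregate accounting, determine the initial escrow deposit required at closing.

Cushion = 1 × $903.42 = $903.42
Trial balance (start $0, +$903.42 each month, − disbursements):
  Feb: +$903.42 − $2,757.18 → -$1,853.76
  Mar: +$903.42 − $2,192.52 → -$3,142.86
  Apr: +$903.42 − $783.54 → -$3,022.98
  May: +$903.42 → -$2,119.56
  Jun: +$903.42 → -$1,216.14
  Jul: +$903.42 − $783.54 → -$1,096.26
  Aug: +$903.42 − $2,757.18 → -$2,950.02
  Sep: +$903.42 → -$2,046.60
  Oct: +$903.42 − $783.54 → -$1,926.72
  Nov: +$903.42 → -$1,023.30
  Dec: +$903.42 → -$119.88
  Jan: +$903.42 − $783.54 → $0.00
Lowest trial balance = -$3,142.86 (Mar)
Initial deposit = cushion − low point = $903.42 − (-$3,142.86) = $4,046.28

$4,046.28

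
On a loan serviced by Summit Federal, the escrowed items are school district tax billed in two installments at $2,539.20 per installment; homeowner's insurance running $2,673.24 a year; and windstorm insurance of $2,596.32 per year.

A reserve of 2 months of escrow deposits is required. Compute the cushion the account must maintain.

School district tax: $2,539.20 × 2 = $5,078.40 per year
Homeowner's insurance: $2,673.24 per year
Windstorm insurance: $2,596.32 per year
Yearly total = $5,078.40 + $2,673.24 + $2,596.32 = $10,347.96
Monthly escrow = $10,347.96 / 12 = $862.33
Required cushion = 2 × $862.33 = $1,724.66

$1,724.66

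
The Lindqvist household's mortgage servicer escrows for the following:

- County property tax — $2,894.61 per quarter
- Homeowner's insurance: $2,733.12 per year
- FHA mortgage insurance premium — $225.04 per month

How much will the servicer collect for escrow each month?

County property tax: $2,894.61 × 4 = $11,578.44 per year
Homeowner's insurance: $2,733.12 per year
FHA mortgage insurance premium: $225.04 × 12 = $2,700.48 per year
Annual escrow total = $11,578.44 + $2,733.12 + $2,700.48 = $17,012.04
Per month = $17,012.04 / 12 = $1,417.67

$1,417.67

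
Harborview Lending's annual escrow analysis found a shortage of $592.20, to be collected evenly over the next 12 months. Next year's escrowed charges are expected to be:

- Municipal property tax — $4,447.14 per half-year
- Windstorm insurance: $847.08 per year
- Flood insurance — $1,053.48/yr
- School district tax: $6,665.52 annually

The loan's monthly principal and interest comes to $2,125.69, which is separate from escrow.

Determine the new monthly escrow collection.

Municipal property tax: $4,447.14 × 2 = $8,894.28 per year
Windstorm insurance: $847.08 per year
Flood insurance: $1,053.48 per year
School district tax: $6,665.52 per year
Total annual escrow = $17,460.36
Monthly = $17,460.36 ÷ 12 = $1,455.03
Shortage per month = $592.20 / 12 = $49.35
Adjusted monthly = $1,455.03 + $49.35 = $1,504.38

$1,504.38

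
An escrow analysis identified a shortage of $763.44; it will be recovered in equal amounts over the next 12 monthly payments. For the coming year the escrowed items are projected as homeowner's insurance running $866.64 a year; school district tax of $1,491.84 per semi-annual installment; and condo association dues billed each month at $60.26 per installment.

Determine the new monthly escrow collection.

Homeowner's insurance: $866.64
School district tax: $1,491.84 × 2 = $2,983.68
Condo association dues: $60.26 × 12 = $723.12
Total annual escrow = $4,573.44
Monthly escrow = $4,573.44 ÷ 12 = $381.12
Shortage per month = $763.44 / 12 = $63.62
Adjusted monthly = $381.12 + $63.62 = $444.74

$444.74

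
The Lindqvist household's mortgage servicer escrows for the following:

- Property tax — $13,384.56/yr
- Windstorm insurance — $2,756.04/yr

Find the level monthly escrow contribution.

Property tax — $13,384.56
Windstorm insurance — $2,756.04
Total annual escrow = $13,384.56 + $2,756.04 = $16,140.60
Monthly escrow = $16,140.60 ÷ 12 = $1,345.05

$1,345.05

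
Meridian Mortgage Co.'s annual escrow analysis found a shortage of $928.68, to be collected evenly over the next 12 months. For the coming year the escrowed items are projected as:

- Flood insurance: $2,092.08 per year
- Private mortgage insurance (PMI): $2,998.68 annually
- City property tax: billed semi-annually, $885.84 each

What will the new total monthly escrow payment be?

$649.26

Flood insurance = $2,092.08 per year
Private mortgage insurance (PMI) = $2,998.68 per year
City property tax = $885.84 × 2 = $1,771.68 per year
Yearly total = $2,092.08 + $2,998.68 + $1,771.68 = $6,862.44
Base monthly escrow = $6,862.44 ÷ 12 = $571.87
Monthly shortage recovery: $928.68 / 12 = $77.39
New monthly escrow = $571.87 + $77.39 = $649.26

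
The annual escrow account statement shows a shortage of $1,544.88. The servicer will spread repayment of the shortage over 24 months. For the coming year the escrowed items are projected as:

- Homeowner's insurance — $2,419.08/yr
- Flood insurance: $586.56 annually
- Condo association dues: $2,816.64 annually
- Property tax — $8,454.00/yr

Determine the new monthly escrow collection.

Homeowner's insurance = $2,419.08/yr
Flood insurance = $586.56/yr
Condo association dues = $2,816.64/yr
Property tax = $8,454.00/yr
Yearly total = $14,276.28
Base monthly escrow = $14,276.28 / 12 = $1,189.69
Shortage per month = $1,544.88 ÷ 24 = $64.37
New monthly escrow = $1,189.69 + $64.37 = $1,254.06

$1,254.06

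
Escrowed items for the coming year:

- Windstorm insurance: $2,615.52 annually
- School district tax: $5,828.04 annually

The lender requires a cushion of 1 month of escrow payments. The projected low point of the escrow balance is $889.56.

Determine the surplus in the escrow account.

$185.93

Windstorm insurance = $2,615.52 per year
School district tax = $5,828.04 per year
Yearly total = $2,615.52 + $5,828.04 = $8,443.56
Monthly escrow = $8,443.56 ÷ 12 = $703.63
Cushion = 1 × $703.63 = $703.63
Surplus = $889.56 − $703.63 = $185.93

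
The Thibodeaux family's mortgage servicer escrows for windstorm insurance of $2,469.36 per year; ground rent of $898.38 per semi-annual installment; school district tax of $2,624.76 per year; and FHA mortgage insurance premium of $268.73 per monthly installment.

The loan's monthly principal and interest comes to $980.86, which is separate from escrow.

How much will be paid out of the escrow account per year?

$10,115.64

Windstorm insurance: $2,469.36 per year
Ground rent: $898.38 × 2 = $1,796.76 per year
School district tax: $2,624.76 per year
FHA mortgage insurance premium: $268.73 × 12 = $3,224.76 per year
Total per year = $10,115.64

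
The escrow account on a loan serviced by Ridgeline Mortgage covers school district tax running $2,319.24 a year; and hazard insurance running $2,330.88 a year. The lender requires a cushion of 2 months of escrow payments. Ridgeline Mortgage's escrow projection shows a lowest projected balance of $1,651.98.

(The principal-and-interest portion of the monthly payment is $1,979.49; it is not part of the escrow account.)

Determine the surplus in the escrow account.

School district tax — $2,319.24 annually
Hazard insurance — $2,330.88 annually
Annual escrow total = $4,650.12
Per month = $4,650.12 ÷ 12 = $387.51
Cushion = 2 × $387.51 = $775.02
Surplus = $1,651.98 − $775.02 = $876.96

$876.96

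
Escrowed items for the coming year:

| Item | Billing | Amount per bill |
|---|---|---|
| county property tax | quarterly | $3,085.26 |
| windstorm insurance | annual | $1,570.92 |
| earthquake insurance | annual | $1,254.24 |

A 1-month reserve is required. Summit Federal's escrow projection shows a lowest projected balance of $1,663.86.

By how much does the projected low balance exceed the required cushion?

$400.01

County property tax — $3,085.26 × 4 = $12,341.04 per year
Windstorm insurance — $1,570.92 per year
Earthquake insurance — $1,254.24 per year
Annual escrow total = $15,166.20
Base monthly escrow = $15,166.20 ÷ 12 = $1,263.85
Cushion = 1 × $1,263.85 = $1,263.85
Excess over cushion: $1,663.86 − $1,263.85 = $400.01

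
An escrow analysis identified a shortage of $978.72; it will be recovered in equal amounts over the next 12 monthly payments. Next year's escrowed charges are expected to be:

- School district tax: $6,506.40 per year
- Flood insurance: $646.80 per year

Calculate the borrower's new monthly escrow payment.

$677.66

School district tax: $6,506.40
Flood insurance: $646.80
Total annual escrow = $7,153.20
Base monthly escrow = $7,153.20 ÷ 12 = $596.10
Monthly shortage recovery: $978.72 ÷ 12 = $81.56
Adjusted monthly = $596.10 + $81.56 = $677.66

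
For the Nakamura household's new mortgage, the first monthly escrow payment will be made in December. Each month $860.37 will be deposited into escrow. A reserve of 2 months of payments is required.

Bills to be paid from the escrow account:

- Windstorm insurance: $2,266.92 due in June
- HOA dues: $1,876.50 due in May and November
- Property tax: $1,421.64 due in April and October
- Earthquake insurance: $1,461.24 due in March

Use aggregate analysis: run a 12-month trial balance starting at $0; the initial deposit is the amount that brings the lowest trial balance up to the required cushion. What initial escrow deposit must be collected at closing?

$2,724.45

Cushion = 2 × $860.37 = $1,720.74
Trial balance (start $0, +$860.37 each month, − disbursements):
  Dec: +$860.37 → $860.37
  Jan: +$860.37 → $1,720.74
  Feb: +$860.37 → $2,581.11
  Mar: +$860.37 − $1,461.24 → $1,980.24
  Apr: +$860.37 − $1,421.64 → $1,418.97
  May: +$860.37 − $1,876.50 → $402.84
  Jun: +$860.37 − $2,266.92 → -$1,003.71
  Jul: +$860.37 → -$143.34
  Aug: +$860.37 → $717.03
  Sep: +$860.37 → $1,577.40
  Oct: +$860.37 − $1,421.64 → $1,016.13
  Nov: +$860.37 − $1,876.50 → $0.00
Lowest trial balance = -$1,003.71 (Jun)
Initial deposit = cushion − low point = $1,720.74 − (-$1,003.71) = $2,724.45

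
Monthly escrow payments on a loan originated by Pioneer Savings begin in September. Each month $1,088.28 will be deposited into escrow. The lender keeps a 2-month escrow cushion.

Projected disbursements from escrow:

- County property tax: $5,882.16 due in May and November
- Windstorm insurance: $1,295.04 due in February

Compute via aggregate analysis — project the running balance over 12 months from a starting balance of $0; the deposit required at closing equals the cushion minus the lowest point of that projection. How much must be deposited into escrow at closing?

$5,441.40

Cushion = 2 × $1,088.28 = $2,176.56
Trial balance (start $0, +$1,088.28 each month, − disbursements):
  Sep: +$1,088.28 → $1,088.28
  Oct: +$1,088.28 → $2,176.56
  Nov: +$1,088.28 − $5,882.16 → -$2,617.32
  Dec: +$1,088.28 → -$1,529.04
  Jan: +$1,088.28 → -$440.76
  Feb: +$1,088.28 − $1,295.04 → -$647.52
  Mar: +$1,088.28 → $440.76
  Apr: +$1,088.28 → $1,529.04
  May: +$1,088.28 − $5,882.16 → -$3,264.84
  Jun: +$1,088.28 → -$2,176.56
  Jul: +$1,088.28 → -$1,088.28
  Aug: +$1,088.28 → $0.00
Lowest trial balance = -$3,264.84 (May)
Initial deposit = cushion − low point = $2,176.56 − (-$3,264.84) = $5,441.40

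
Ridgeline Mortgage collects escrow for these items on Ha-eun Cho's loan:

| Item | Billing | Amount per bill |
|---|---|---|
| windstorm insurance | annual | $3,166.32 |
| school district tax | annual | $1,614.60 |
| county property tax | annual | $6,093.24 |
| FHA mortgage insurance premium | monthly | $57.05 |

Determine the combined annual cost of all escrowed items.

Windstorm insurance — $3,166.32 annually
School district tax — $1,614.60 annually
County property tax — $6,093.24 annually
FHA mortgage insurance premium — $57.05 × 12 = $684.60 annually
Yearly total = $11,558.76

$11,558.76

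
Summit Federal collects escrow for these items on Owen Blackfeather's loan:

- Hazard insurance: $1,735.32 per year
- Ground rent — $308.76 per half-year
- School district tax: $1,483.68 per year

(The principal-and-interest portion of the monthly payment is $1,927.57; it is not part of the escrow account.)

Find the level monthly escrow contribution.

Hazard insurance — $1,735.32
Ground rent — $308.76 × 2 = $617.52
School district tax — $1,483.68
Yearly total = $3,836.52
Monthly escrow = $3,836.52 ÷ 12 = $319.71

$319.71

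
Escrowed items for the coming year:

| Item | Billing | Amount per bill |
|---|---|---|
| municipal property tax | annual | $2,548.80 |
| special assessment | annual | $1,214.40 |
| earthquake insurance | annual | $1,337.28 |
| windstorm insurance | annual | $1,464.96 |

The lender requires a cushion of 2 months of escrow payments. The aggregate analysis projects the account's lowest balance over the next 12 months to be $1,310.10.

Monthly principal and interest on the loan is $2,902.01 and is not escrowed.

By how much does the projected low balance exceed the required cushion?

$215.86

Municipal property tax = $2,548.80/yr
Special assessment = $1,214.40/yr
Earthquake insurance = $1,337.28/yr
Windstorm insurance = $1,464.96/yr
Combined annual = $6,565.44
Monthly escrow = $6,565.44 / 12 = $547.12
Required reserve = 2 × $547.12 = $1,094.24
Excess over cushion: $1,310.10 − $1,094.24 = $215.86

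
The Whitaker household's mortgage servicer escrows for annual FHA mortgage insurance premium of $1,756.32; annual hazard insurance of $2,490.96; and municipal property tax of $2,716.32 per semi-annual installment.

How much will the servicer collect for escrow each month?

FHA mortgage insurance premium = $1,756.32 annually
Hazard insurance = $2,490.96 annually
Municipal property tax = $2,716.32 × 2 = $5,432.64 annually
Total annual escrow = $9,679.92
Monthly = $9,679.92 ÷ 12 = $806.66

$806.66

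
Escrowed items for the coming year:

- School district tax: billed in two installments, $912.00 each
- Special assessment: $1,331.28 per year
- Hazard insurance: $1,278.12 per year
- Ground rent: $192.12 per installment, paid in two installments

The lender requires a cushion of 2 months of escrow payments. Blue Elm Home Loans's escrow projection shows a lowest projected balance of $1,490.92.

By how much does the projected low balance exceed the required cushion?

$687.98

School district tax = $912.00 × 2 = $1,824.00
Special assessment = $1,331.28
Hazard insurance = $1,278.12
Ground rent = $192.12 × 2 = $384.24
Total per year = $1,824.00 + $1,331.28 + $1,278.12 + $384.24 = $4,817.64
Base monthly escrow = $4,817.64 / 12 = $401.47
Cushion = 2 × $401.47 = $802.94
Surplus = $1,490.92 − $802.94 = $687.98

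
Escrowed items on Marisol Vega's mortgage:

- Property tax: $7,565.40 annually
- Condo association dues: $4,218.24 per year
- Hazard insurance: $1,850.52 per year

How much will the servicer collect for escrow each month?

Property tax: $7,565.40/yr
Condo association dues: $4,218.24/yr
Hazard insurance: $1,850.52/yr
Annual escrow total = $7,565.40 + $4,218.24 + $1,850.52 = $13,634.16
Per month = $13,634.16 ÷ 12 = $1,136.18

$1,136.18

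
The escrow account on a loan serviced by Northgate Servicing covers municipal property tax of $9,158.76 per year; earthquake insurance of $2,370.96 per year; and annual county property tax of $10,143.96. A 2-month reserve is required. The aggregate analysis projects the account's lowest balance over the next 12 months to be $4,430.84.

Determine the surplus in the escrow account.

$818.56

Municipal property tax: $9,158.76/yr
Earthquake insurance: $2,370.96/yr
County property tax: $10,143.96/yr
Yearly total = $9,158.76 + $2,370.96 + $10,143.96 = $21,673.68
Monthly escrow = $21,673.68 ÷ 12 = $1,806.14
Required reserve = 2 × $1,806.14 = $3,612.28
Excess over cushion: $4,430.84 − $3,612.28 = $818.56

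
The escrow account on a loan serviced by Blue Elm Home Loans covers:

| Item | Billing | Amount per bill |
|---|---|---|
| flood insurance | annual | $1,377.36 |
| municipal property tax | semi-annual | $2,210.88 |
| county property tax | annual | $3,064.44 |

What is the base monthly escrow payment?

$738.63

Flood insurance — $1,377.36/yr
Municipal property tax — $2,210.88 × 2 = $4,421.76/yr
County property tax — $3,064.44/yr
Annual escrow total = $1,377.36 + $4,421.76 + $3,064.44 = $8,863.56
Base monthly escrow = $8,863.56 / 12 = $738.63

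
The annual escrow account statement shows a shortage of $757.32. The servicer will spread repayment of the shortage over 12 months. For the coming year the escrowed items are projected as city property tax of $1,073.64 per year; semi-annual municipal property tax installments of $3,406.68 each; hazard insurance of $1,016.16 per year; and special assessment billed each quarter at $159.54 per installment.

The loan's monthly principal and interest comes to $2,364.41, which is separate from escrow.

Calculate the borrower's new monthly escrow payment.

$858.22

City property tax: $1,073.64/yr
Municipal property tax: $3,406.68 × 2 = $6,813.36/yr
Hazard insurance: $1,016.16/yr
Special assessment: $159.54 × 4 = $638.16/yr
Annual escrow total = $1,073.64 + $6,813.36 + $1,016.16 + $638.16 = $9,541.32
Monthly = $9,541.32 ÷ 12 = $795.11
Shortage spread = $757.32 / 12 = $63.11/mo
New monthly escrow = $795.11 + $63.11 = $858.22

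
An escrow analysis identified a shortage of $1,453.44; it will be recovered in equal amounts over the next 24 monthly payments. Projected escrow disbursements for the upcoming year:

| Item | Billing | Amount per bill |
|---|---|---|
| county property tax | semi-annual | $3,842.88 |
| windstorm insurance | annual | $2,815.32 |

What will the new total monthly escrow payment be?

$935.65

County property tax = $3,842.88 × 2 = $7,685.76
Windstorm insurance = $2,815.32
Total per year = $10,501.08
Monthly escrow = $10,501.08 / 12 = $875.09
Monthly shortage recovery: $1,453.44 / 24 = $60.56
Adjusted monthly = $875.09 + $60.56 = $935.65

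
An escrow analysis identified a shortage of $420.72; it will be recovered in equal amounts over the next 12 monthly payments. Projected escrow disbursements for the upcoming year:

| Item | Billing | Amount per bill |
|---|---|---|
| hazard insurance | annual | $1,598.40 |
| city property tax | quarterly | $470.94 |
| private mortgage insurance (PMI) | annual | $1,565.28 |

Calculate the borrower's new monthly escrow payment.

$455.68

Hazard insurance: $1,598.40/yr
City property tax: $470.94 × 4 = $1,883.76/yr
Private mortgage insurance (PMI): $1,565.28/yr
Annual escrow total = $5,047.44
Monthly escrow = $5,047.44 / 12 = $420.62
Shortage spread = $420.72 / 12 = $35.06/mo
New monthly escrow = $420.62 + $35.06 = $455.68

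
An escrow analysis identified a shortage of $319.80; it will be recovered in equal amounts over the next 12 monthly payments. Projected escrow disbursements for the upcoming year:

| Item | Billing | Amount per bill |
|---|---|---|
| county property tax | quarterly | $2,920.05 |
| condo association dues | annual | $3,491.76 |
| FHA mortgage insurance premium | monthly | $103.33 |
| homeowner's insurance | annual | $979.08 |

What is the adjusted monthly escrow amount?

County property tax — $2,920.05 × 4 = $11,680.20 annually
Condo association dues — $3,491.76 annually
FHA mortgage insurance premium — $103.33 × 12 = $1,239.96 annually
Homeowner's insurance — $979.08 annually
Total annual escrow = $11,680.20 + $3,491.76 + $1,239.96 + $979.08 = $17,391.00
Base monthly escrow = $17,391.00 / 12 = $1,449.25
Shortage spread = $319.80 / 12 = $26.65/mo
New monthly escrow = $1,449.25 + $26.65 = $1,475.90

$1,475.90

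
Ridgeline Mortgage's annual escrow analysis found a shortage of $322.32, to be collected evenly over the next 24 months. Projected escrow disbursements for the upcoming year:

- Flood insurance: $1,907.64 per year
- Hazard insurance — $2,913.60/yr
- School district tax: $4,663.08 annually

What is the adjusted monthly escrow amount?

$803.79

Flood insurance = $1,907.64 annually
Hazard insurance = $2,913.60 annually
School district tax = $4,663.08 annually
Annual escrow total = $9,484.32
Monthly = $9,484.32 ÷ 12 = $790.36
Monthly shortage recovery: $322.32 / 24 = $13.43
New monthly escrow = $790.36 + $13.43 = $803.79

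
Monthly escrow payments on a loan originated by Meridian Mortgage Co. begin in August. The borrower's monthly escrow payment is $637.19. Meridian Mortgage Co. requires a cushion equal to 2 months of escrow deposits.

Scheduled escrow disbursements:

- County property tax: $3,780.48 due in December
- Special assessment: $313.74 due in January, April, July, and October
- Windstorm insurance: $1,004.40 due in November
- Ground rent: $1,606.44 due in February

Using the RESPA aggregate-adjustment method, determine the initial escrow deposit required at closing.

Cushion = 2 × $637.19 = $1,274.38
Trial balance (start $0, +$637.19 each month, − disbursements):
  Aug: +$637.19 → $637.19
  Sep: +$637.19 → $1,274.38
  Oct: +$637.19 − $313.74 → $1,597.83
  Nov: +$637.19 − $1,004.40 → $1,230.62
  Dec: +$637.19 − $3,780.48 → -$1,912.67
  Jan: +$637.19 − $313.74 → -$1,589.22
  Feb: +$637.19 − $1,606.44 → -$2,558.47
  Mar: +$637.19 → -$1,921.28
  Apr: +$637.19 − $313.74 → -$1,597.83
  May: +$637.19 → -$960.64
  Jun: +$637.19 → -$323.45
  Jul: +$637.19 − $313.74 → $0.00
Lowest trial balance = -$2,558.47 (Feb)
Initial deposit = cushion − low point = $1,274.38 − (-$2,558.47) = $3,832.85

$3,832.85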